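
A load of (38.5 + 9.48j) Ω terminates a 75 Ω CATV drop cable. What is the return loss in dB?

RL ≈ 9.6 dB

Γ = (-36.5 + j9.48)/(113.5 + j9.48), |Γ| = 0.331
RL = −20·log₁₀|Γ| = −20·log₁₀(0.331)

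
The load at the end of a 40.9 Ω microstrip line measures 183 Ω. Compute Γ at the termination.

Γ = 0.635

Γ = (Z_L − Z_0)/(Z_L + Z_0) = (183 − 40.9)/(183 + 40.9) = 142.1/223.9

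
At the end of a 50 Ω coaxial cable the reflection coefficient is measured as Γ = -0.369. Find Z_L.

Z_L = Z_0·(1 + Γ)/(1 − Γ) = 50·(0.631)/(1.37)

Z_L ≈ 23 Ω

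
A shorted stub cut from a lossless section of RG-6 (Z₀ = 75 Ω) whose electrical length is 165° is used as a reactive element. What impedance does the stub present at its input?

tan(βl) = -0.268
For a shorted stub, Z_in = jZ_0·tan(βl)

Z_in ≈ −j20.1 Ω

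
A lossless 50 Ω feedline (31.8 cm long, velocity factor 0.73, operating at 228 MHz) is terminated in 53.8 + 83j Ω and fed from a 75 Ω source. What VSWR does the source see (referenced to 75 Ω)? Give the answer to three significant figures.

λ = v/f = 0.73·c / 228 MHz = 0.961 m
βl = 2π·l/λ = 2π × 0.331 = 119°
tan(βl) = -1.79
Z_in = Z_0·(Z_L + jZ_0·tanβl)/(Z_0 + jZ_L·tanβl) = 11.6 + j3.99 Ω
Γ_s = (Z_in − Z_s)/(Z_in + Z_s) = (-63.4 + j3.99)/(86.6 + j3.99), |Γ_s| = 0.733
VSWR = (1 + |Γ_s|)/(1 − |Γ_s|)

VSWR ≈ 6.48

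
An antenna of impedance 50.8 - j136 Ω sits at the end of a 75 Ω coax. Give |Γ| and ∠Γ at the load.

Γ ≈ 0.746 ∠ -52.9°

Γ = (Z_L − Z_0)/(Z_L + Z_0) = (-24.2 − j136)/(125.8 − j136)
|Γ| = 138/185 = 0.746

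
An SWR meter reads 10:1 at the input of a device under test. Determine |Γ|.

|Γ| ≈ 0.818

|Γ| = (S − 1)/(S + 1) = (10 − 1)/(10 + 1) = 9/11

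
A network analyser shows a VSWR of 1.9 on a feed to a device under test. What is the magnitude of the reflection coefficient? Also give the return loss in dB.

|Γ| ≈ 0.31; return loss ≈ 10.2 dB

|Γ| = (S − 1)/(S + 1) = (1.9 − 1)/(1.9 + 1) = 0.9/2.9
RL = −20·log₁₀|Γ| = −20·log₁₀(0.31)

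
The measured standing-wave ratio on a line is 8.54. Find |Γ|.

|Γ| ≈ 0.79

|Γ| = (S − 1)/(S + 1) = (8.54 − 1)/(8.54 + 1) = 7.54/9.54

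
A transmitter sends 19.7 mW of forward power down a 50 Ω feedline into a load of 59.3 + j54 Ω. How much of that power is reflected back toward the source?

|Γ| = |(9.3 + j54)/(109.3 + j54)| = 0.449
|Γ|² = 0.202
P_refl = |Γ|²·P_inc = 3.98 mW, P_del = (1 − |Γ|²)·P_inc = 15.7 mW

P_reflected ≈ 3.98 mW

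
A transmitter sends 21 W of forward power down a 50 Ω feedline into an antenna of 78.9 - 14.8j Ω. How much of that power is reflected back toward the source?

P_reflected ≈ 1.32 W

|Γ| = |(28.9 − j14.8)/(128.9 − j14.8)| = 0.25
|Γ|² = 0.0626
P_refl = |Γ|²·P_inc = 1.32 W, P_del = (1 − |Γ|²)·P_inc = 19.7 W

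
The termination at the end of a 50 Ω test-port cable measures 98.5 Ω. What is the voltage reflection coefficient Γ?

Γ = (Z_L − Z_0)/(Z_L + Z_0) = (98.5 − 50)/(98.5 + 50) = 48.5/148.5

Γ = 0.327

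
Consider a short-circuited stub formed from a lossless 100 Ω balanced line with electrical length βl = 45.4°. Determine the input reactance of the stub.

X_in ≈ 101 Ω (inductive)

tan(βl) = 1.01
For a short-circuited stub, Z_in = jZ_0·tan(βl)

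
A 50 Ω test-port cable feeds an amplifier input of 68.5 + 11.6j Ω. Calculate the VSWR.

Γ = (Z_L − Z_0)/(Z_L + Z_0) = (18.5 + j11.6)/(118.5 + j11.6)
|Γ| = 21.8/119 = 0.183
VSWR = (1 + |Γ|)/(1 − |Γ|) = 1.18/0.817

VSWR ≈ 1.45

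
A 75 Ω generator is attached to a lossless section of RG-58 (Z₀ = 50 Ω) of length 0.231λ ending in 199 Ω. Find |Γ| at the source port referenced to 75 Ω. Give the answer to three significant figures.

βl = 2π × 0.231 = 83.2°
tan(βl) = 8.34
Z_in = Z_0·(Z_L + jZ_0·tanβl)/(Z_0 + jZ_L·tanβl) = 12.7 − j5.61 Ω
Γ_s = (Z_in − Z_s)/(Z_in + Z_s) = (-62.3 − j5.61)/(87.7 − j5.61), |Γ_s| = 0.711

|Γ| ≈ 0.711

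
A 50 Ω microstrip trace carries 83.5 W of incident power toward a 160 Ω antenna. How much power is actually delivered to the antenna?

P_delivered ≈ 60.6 W

Γ = (160 − 50)/(160 + 50) = 0.524
|Γ|² = 0.274
P_refl = |Γ|²·P_inc = 22.9 W, P_del = (1 − |Γ|²)·P_inc = 60.6 W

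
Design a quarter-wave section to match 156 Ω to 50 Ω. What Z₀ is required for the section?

Z_qwt = √(Z_0·R_L) = √(50 × 156) = √7800

Z_qwt ≈ 88.3 Ω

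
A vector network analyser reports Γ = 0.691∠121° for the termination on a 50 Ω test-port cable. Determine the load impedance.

Z_L ≈ 11.9 + j27.1 Ω

Z_L = Z_0·(1 + Γ)/(1 − Γ) = 50·(0.644 + j0.592)/(1.36 − j0.592)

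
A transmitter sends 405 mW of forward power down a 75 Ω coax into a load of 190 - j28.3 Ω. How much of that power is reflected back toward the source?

P_reflected ≈ 80 mW

|Γ| = |(115 − j28.3)/(265 − j28.3)| = 0.444
|Γ|² = 0.197
P_refl = |Γ|²·P_inc = 80 mW, P_del = (1 − |Γ|²)·P_inc = 325 mW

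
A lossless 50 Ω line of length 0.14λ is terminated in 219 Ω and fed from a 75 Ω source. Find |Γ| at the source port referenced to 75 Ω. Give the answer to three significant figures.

|Γ| ≈ 0.673

βl = 2π × 0.14 = 50.4°
tan(βl) = 1.21
Z_in = Z_0·(Z_L + jZ_0·tanβl)/(Z_0 + jZ_L·tanβl) = 18.6 − j37.9 Ω
Γ_s = (Z_in − Z_s)/(Z_in + Z_s) = (-56.4 − j37.9)/(93.6 − j37.9), |Γ_s| = 0.673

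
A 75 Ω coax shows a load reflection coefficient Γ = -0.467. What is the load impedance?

Z_L = Z_0·(1 + Γ)/(1 − Γ) = 75·(0.533)/(1.47)

Z_L ≈ 27.2 Ω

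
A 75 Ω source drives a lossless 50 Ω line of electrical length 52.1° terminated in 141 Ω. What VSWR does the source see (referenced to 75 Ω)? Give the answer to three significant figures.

tan(βl) = 1.28
Z_in = Z_0·(Z_L + jZ_0·tanβl)/(Z_0 + jZ_L·tanβl) = 26.5 − j31.6 Ω
Γ_s = (Z_in − Z_s)/(Z_in + Z_s) = (-48.5 − j31.6)/(101 − j31.6), |Γ_s| = 0.545
VSWR = (1 + |Γ_s|)/(1 − |Γ_s|)

VSWR ≈ 3.4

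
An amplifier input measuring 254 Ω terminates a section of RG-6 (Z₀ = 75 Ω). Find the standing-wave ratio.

Γ = (254 − 75)/(254 + 75) = 0.544
VSWR = (1 + 0.544)/(1 − 0.544)

VSWR ≈ 3.39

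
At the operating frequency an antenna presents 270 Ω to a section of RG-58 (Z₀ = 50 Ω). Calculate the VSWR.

VSWR ≈ 5.4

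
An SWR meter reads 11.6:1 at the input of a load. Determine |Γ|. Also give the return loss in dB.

|Γ| = (S − 1)/(S + 1) = (11.6 − 1)/(11.6 + 1) = 10.6/12.6
RL = −20·log₁₀|Γ| = −20·log₁₀(0.841)

|Γ| ≈ 0.841; return loss ≈ 1.5 dB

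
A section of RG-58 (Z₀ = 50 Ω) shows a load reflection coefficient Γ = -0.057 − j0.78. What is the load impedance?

Z_L = Z_0·(1 + Γ)/(1 − Γ) = 50·(0.943 − j0.78)/(1.06 + j0.78)

Z_L ≈ 11.3 − j45.2 Ω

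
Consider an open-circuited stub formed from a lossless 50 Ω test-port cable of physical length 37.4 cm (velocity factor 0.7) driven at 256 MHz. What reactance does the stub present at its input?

X_in ≈ 176 Ω (inductive)

λ = v/f = 0.7·c / 256 MHz = 0.82 m
βl = 2π·l/λ = 2π × 0.456 = 164°
tan(βl) = -0.284
For an open-circuited stub, Z_in = −jZ_0·cot(βl) = −jZ_0/tan(βl)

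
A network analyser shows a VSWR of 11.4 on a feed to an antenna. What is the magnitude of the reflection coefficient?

|Γ| = (S − 1)/(S + 1) = (11.4 − 1)/(11.4 + 1) = 10.4/12.4

|Γ| ≈ 0.839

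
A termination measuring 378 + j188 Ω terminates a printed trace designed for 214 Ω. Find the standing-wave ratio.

VSWR ≈ 2.34

Γ = (Z_L − Z_0)/(Z_L + Z_0) = (164 + j188)/(592 + j188)
|Γ| = 249/621 = 0.402
VSWR = (1 + |Γ|)/(1 − |Γ|) = 1.4/0.598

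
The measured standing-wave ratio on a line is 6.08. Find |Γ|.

|Γ| = (S − 1)/(S + 1) = (6.08 − 1)/(6.08 + 1) = 5.08/7.08

|Γ| ≈ 0.718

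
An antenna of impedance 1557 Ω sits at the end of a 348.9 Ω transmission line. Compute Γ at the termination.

Γ = 0.634

Γ = (Z_L − Z_0)/(Z_L + Z_0) = (1557 − 348.9)/(1557 + 348.9) = 1208/1906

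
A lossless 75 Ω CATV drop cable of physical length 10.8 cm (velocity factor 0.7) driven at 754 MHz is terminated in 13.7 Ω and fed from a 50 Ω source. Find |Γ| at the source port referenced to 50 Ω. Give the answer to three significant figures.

|Γ| ≈ 0.697

λ = v/f = 0.7·c / 754 MHz = 0.279 m
βl = 2π·l/λ = 2π × 0.388 = 140°
tan(βl) = -0.851
Z_in = Z_0·(Z_L + jZ_0·tanβl)/(Z_0 + jZ_L·tanβl) = 23.1 − j60.2 Ω
Γ_s = (Z_in − Z_s)/(Z_in + Z_s) = (-26.9 − j60.2)/(73.1 − j60.2), |Γ_s| = 0.697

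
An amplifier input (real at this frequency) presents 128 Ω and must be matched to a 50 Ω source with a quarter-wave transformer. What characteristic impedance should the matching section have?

Z_qwt ≈ 80 Ω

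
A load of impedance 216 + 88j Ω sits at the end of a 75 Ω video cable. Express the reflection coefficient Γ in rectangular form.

Γ ≈ 0.528 + j0.143

Γ = (Z_L − Z_0)/(Z_L + Z_0) = (141 + j88)/(291 + j88)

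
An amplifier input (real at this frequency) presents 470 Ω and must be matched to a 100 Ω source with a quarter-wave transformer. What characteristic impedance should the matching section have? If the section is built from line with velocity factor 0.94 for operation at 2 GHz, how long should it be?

Z_qwt ≈ 217 Ω; length ≈ 3.52 cm

Z_qwt = √(Z_0·R_L) = √(100 × 470) = √47000
λ = 0.94·c/f = 0.141 m, so l = λ/4 = 0.0352 m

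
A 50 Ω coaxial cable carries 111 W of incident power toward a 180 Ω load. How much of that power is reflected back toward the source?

Γ = (180 − 50)/(180 + 50) = 0.565
|Γ|² = 0.319
P_refl = |Γ|²·P_inc = 35.5 W, P_del = (1 − |Γ|²)·P_inc = 75.5 W

P_reflected ≈ 35.5 W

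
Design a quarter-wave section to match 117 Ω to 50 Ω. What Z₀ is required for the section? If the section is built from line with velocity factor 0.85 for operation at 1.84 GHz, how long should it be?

Z_qwt = √(Z_0·R_L) = √(50 × 117) = √5850
λ = 0.85·c/f = 0.139 m, so l = λ/4 = 0.0346 m

Z_qwt ≈ 76.5 Ω; length ≈ 3.46 cm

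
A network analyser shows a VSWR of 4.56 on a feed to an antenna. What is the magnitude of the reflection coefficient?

|Γ| = (S − 1)/(S + 1) = (4.56 − 1)/(4.56 + 1) = 3.56/5.56

|Γ| ≈ 0.64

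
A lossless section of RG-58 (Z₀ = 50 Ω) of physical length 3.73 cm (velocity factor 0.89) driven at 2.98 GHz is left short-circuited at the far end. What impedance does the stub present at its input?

Z_in ≈ −j29 Ω

λ = v/f = 0.89·c / 2.98 GHz = 0.0896 m
βl = 2π·l/λ = 2π × 0.416 = 150°
tan(βl) = -0.58
For a short-circuited stub, Z_in = jZ_0·tan(βl)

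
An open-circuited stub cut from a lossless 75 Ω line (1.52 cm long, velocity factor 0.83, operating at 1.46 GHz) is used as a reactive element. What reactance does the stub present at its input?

λ = v/f = 0.83·c / 1.46 GHz = 0.171 m
βl = 2π·l/λ = 2π × 0.0891 = 32.1°
tan(βl) = 0.627
For an open-circuited stub, Z_in = −jZ_0·cot(βl) = −jZ_0/tan(βl)

X_in ≈ -120 Ω (capacitive)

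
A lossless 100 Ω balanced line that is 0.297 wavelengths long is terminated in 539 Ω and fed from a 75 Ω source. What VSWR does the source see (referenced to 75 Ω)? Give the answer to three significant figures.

βl = 2π × 0.297 = 107°
tan(βl) = -3.29
Z_in = Z_0·(Z_L + jZ_0·tanβl)/(Z_0 + jZ_L·tanβl) = 20.2 + j29.3 Ω
Γ_s = (Z_in − Z_s)/(Z_in + Z_s) = (-54.8 + j29.3)/(95.2 + j29.3), |Γ_s| = 0.624
VSWR = (1 + |Γ_s|)/(1 − |Γ_s|)

VSWR ≈ 4.32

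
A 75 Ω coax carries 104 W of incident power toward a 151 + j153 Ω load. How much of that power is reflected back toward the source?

P_reflected ≈ 40.7 W

|Γ| = |(76 + j153)/(226 + j153)| = 0.626
|Γ|² = 0.392
P_refl = |Γ|²·P_inc = 40.7 W, P_del = (1 − |Γ|²)·P_inc = 63.3 W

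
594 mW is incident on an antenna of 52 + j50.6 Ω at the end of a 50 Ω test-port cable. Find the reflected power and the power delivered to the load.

|Γ| = |(2 + j50.6)/(102 + j50.6)| = 0.445
|Γ|² = 0.198
P_refl = |Γ|²·P_inc = 117 mW, P_del = (1 − |Γ|²)·P_inc = 477 mW

P_reflected ≈ 117 mW; P_delivered ≈ 477 mW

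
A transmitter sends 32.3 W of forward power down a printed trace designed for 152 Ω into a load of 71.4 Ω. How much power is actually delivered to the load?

P_delivered ≈ 28.1 W

Γ = (71.4 − 152)/(71.4 + 152) = -0.361
|Γ|² = 0.13
P_refl = |Γ|²·P_inc = 4.2 W, P_del = (1 − |Γ|²)·P_inc = 28.1 W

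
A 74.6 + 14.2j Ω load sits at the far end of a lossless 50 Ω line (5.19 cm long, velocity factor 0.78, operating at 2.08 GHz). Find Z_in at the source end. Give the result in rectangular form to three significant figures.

λ = v/f = 0.78·c / 2.08 GHz = 0.113 m
βl = 2π·l/λ = 2π × 0.461 = 166°
tan(βl) = tan(166°) = -0.248
Z_in = Z_0·(Z_L + jZ_0·tanβl)/(Z_0 + jZ_L·tanβl)
     = 50·(74.6 + j1.81)/(53.5 − j18.5)

Z_in ≈ 61.7 + j23 Ω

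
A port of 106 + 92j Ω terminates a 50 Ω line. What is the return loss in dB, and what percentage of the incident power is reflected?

RL ≈ 4.51 dB; 35.4% of incident power reflected

Γ = (56 + j92)/(156 + j92), |Γ| = 0.595
RL = −20·log₁₀(0.595) = 4.51 dB
P_refl/P_inc = |Γ|² = 0.354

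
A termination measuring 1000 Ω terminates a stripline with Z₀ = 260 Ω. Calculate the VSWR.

VSWR ≈ 3.85

For a purely resistive load, VSWR = R_L/Z_0 or Z_0/R_L (whichever > 1) = 1000/260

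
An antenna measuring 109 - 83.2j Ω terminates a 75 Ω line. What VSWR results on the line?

VSWR ≈ 2.6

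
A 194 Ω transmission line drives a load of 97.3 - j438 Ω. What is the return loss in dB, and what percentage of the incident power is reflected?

RL ≈ 1.38 dB; 72.7% of incident power reflected

Γ = (-96.7 − j438)/(291.3 − j438), |Γ| = 0.853
RL = −20·log₁₀(0.853) = 1.38 dB
P_refl/P_inc = |Γ|² = 0.727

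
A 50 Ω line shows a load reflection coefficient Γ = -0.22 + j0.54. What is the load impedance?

Z_L ≈ 18.5 + j30.3 Ω

Z_L = Z_0·(1 + Γ)/(1 − Γ) = 50·(0.78 + j0.54)/(1.22 − j0.54)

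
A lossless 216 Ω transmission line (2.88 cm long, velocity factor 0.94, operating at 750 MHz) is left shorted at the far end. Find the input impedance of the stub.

Z_in ≈ +j113 Ω

λ = v/f = 0.94·c / 750 MHz = 0.376 m
βl = 2π·l/λ = 2π × 0.0766 = 27.6°
tan(βl) = 0.522
For a shorted stub, Z_in = jZ_0·tan(βl)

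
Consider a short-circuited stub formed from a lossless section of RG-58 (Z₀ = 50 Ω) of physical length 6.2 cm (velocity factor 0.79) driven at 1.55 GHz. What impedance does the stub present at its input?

Z_in ≈ −j33.8 Ω

λ = v/f = 0.79·c / 1.55 GHz = 0.153 m
βl = 2π·l/λ = 2π × 0.405 = 146°
tan(βl) = -0.675
For a short-circuited stub, Z_in = jZ_0·tan(βl)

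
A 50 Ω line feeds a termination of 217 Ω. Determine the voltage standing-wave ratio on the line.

Γ = (217 − 50)/(217 + 50) = 0.625
VSWR = (1 + 0.625)/(1 − 0.625)

VSWR ≈ 4.34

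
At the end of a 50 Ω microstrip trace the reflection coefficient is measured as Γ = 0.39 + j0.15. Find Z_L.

Z_L = Z_0·(1 + Γ)/(1 − Γ) = 50·(1.39 + j0.15)/(0.61 − j0.15)

Z_L ≈ 105 + j38 Ω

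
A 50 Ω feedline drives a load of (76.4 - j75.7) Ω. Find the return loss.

RL ≈ 5.29 dB

Γ = (26.4 − j75.7)/(126.4 − j75.7), |Γ| = 0.544
RL = −20·log₁₀|Γ| = −20·log₁₀(0.544)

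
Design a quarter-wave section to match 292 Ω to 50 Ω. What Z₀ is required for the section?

Z_qwt = √(Z_0·R_L) = √(50 × 292) = √14600

Z_qwt ≈ 121 Ω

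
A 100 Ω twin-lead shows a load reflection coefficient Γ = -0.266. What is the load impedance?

Z_L = Z_0·(1 + Γ)/(1 − Γ) = 100·(0.734)/(1.27)

Z_L ≈ 58 Ω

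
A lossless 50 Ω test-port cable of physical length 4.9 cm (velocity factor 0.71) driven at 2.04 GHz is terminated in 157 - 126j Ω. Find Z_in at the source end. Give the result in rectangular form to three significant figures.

Z_in ≈ 257 + j43.2 Ω

λ = v/f = 0.71·c / 2.04 GHz = 0.104 m
βl = 2π·l/λ = 2π × 0.469 = 169°
tan(βl) = tan(169°) = -0.195
Z_in = Z_0·(Z_L + jZ_0·tanβl)/(Z_0 + jZ_L·tanβl)
     = 50·(157 − j136)/(25.4 − j30.7)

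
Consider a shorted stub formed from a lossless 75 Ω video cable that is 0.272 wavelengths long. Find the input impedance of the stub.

Z_in ≈ −j539 Ω

βl = 2π × 0.272 = 97.9°
tan(βl) = -7.19
For a shorted stub, Z_in = jZ_0·tan(βl)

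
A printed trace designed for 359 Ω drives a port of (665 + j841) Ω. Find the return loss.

Γ = (306 + j841)/(1024 + j841), |Γ| = 0.675
RL = −20·log₁₀|Γ| = −20·log₁₀(0.675)

RL ≈ 3.41 dB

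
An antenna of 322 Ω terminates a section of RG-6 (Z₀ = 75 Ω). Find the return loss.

Γ = (322 − 75)/(322 + 75) = 0.622
RL = −20·log₁₀|Γ| = −20·log₁₀(0.622)

RL ≈ 4.12 dB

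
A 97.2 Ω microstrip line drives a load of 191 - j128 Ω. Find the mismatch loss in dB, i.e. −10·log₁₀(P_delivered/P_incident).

mismatch loss ≈ 1.27 dB

Γ = (93.8 − j128)/(288.2 − j128), |Γ| = 0.503
|Γ|² = 0.253, so P_del/P_inc = 1 − |Γ|² = 0.747
ML = −10·log₁₀(1 − |Γ|²)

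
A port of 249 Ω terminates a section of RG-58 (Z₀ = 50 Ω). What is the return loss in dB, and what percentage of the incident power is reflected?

RL ≈ 3.54 dB; 44.3% of incident power reflected

Γ = (249 − 50)/(249 + 50) = 0.666
RL = −20·log₁₀(0.666) = 3.54 dB
P_refl/P_inc = |Γ|² = 0.443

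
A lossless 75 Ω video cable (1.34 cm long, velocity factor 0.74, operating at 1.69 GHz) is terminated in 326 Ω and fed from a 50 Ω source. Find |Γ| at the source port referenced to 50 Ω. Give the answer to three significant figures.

|Γ| ≈ 0.68

λ = v/f = 0.74·c / 1.69 GHz = 0.131 m
βl = 2π·l/λ = 2π × 0.102 = 36.7°
tan(βl) = 0.746
Z_in = Z_0·(Z_L + jZ_0·tanβl)/(Z_0 + jZ_L·tanβl) = 44.1 − j86.9 Ω
Γ_s = (Z_in − Z_s)/(Z_in + Z_s) = (-5.93 − j86.9)/(94.1 − j86.9), |Γ_s| = 0.68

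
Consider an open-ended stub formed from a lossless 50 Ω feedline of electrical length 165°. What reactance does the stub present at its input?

X_in ≈ 187 Ω (inductive)

tan(βl) = -0.268
For an open-ended stub, Z_in = −jZ_0·cot(βl) = −jZ_0/tan(βl)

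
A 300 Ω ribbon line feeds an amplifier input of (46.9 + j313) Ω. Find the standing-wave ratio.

Γ = (Z_L − Z_0)/(Z_L + Z_0) = (-253.1 + j313)/(346.9 + j313)
|Γ| = 403/467 = 0.862
VSWR = (1 + |Γ|)/(1 − |Γ|) = 1.86/0.138

VSWR ≈ 13.4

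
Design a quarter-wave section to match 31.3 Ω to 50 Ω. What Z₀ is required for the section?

Z_qwt = √(Z_0·R_L) = √(50 × 31.3) = √1565

Z_qwt ≈ 39.6 Ω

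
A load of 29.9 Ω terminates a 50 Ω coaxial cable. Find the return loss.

Γ = (29.9 − 50)/(29.9 + 50) = -0.252
RL = −20·log₁₀|Γ| = −20·log₁₀(0.252)

RL ≈ 12 dB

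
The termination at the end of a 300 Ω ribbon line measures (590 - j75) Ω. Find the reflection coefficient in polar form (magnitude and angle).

Γ ≈ 0.335 ∠ -9.68°

Γ = (Z_L − Z_0)/(Z_L + Z_0) = (290 − j75)/(890 − j75)
|Γ| = 300/893 = 0.335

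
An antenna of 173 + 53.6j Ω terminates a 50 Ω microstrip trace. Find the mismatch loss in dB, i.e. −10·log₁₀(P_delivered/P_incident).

mismatch loss ≈ 1.82 dB

Γ = (123 + j53.6)/(223 + j53.6), |Γ| = 0.585
|Γ|² = 0.342, so P_del/P_inc = 1 − |Γ|² = 0.658
ML = −10·log₁₀(1 − |Γ|²)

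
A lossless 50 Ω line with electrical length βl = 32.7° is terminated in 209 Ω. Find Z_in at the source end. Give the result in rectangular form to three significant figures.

Z_in ≈ 36 − j64.5 Ω

tan(βl) = tan(32.7°) = 0.642
Z_in = Z_0·(Z_L + jZ_0·tanβl)/(Z_0 + jZ_L·tanβl)
     = 50·(209 + j32.1)/(50 + j134)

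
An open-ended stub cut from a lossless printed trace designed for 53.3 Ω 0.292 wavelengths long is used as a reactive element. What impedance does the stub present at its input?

βl = 2π × 0.292 = 105°
tan(βl) = -3.7
For an open-ended stub, Z_in = −jZ_0·cot(βl) = −jZ_0/tan(βl)

Z_in ≈ +j14.4 Ω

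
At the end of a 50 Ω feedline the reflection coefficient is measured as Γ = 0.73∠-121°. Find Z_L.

Z_L = Z_0·(1 + Γ)/(1 − Γ) = 50·(0.624 − j0.626)/(1.38 + j0.626)

Z_L ≈ 10.2 − j27.4 Ω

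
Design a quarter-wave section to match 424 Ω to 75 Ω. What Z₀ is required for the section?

Z_qwt ≈ 178 Ω

Z_qwt = √(Z_0·R_L) = √(75 × 424) = √31800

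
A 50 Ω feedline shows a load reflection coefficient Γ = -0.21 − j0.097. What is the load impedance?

Z_L ≈ 32.1 − j6.58 Ω

Z_L = Z_0·(1 + Γ)/(1 − Γ) = 50·(0.79 − j0.097)/(1.21 + j0.097)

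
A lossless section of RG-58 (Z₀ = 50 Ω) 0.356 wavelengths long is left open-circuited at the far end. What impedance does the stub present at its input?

βl = 2π × 0.356 = 128°
tan(βl) = -1.27
For an open-circuited stub, Z_in = −jZ_0·cot(βl) = −jZ_0/tan(βl)

Z_in ≈ +j39.3 Ω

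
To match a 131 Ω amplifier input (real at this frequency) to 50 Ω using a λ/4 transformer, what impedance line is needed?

Z_qwt = √(Z_0·R_L) = √(50 × 131) = √6550

Z_qwt ≈ 80.9 Ω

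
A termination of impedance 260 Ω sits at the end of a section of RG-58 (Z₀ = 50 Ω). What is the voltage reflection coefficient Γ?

Γ = 0.677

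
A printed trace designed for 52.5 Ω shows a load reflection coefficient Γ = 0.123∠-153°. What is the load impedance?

Z_L ≈ 41.9 − j4.75 Ω

Z_L = Z_0·(1 + Γ)/(1 − Γ) = 52.5·(0.89 − j0.0558)/(1.11 + j0.0558)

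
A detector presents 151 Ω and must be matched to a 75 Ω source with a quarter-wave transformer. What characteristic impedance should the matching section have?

Z_qwt ≈ 106 Ω

Z_qwt = √(Z_0·R_L) = √(75 × 151) = √11320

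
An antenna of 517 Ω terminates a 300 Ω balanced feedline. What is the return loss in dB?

RL ≈ 11.5 dB

Γ = (517 − 300)/(517 + 300) = 0.266
RL = −20·log₁₀|Γ| = −20·log₁₀(0.266)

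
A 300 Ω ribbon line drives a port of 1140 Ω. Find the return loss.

Γ = (1140 − 300)/(1140 + 300) = 0.583
RL = −20·log₁₀|Γ| = −20·log₁₀(0.583)

RL ≈ 4.68 dB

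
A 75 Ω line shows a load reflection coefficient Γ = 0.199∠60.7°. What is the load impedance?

Z_L = Z_0·(1 + Γ)/(1 − Γ) = 75·(1.1 + j0.174)/(0.903 − j0.174)

Z_L ≈ 85.3 + j30.8 Ω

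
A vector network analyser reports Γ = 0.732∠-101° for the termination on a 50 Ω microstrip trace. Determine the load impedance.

Z_L ≈ 12.8 − j39.6 Ω

Z_L = Z_0·(1 + Γ)/(1 − Γ) = 50·(0.86 − j0.719)/(1.14 + j0.719)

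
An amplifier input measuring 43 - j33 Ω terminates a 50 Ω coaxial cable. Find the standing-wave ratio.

Γ = (Z_L − Z_0)/(Z_L + Z_0) = (-7 − j33)/(93 − j33)
|Γ| = 33.7/98.7 = 0.342
VSWR = (1 + |Γ|)/(1 − |Γ|) = 1.34/0.658

VSWR ≈ 2.04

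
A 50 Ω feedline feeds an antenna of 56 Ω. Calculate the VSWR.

VSWR ≈ 1.12

Γ = (56 − 50)/(56 + 50) = 0.0566
VSWR = (1 + 0.0566)/(1 − 0.0566)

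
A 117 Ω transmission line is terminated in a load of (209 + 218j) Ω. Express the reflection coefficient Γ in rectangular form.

Γ = (Z_L − Z_0)/(Z_L + Z_0) = (92 + j218)/(326 + j218)

Γ ≈ 0.504 + j0.332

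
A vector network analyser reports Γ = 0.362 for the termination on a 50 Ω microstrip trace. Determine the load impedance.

Z_L = Z_0·(1 + Γ)/(1 − Γ) = 50·(1.36)/(0.638)

Z_L ≈ 107 Ω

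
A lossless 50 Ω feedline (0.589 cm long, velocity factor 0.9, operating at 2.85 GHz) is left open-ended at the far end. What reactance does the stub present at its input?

λ = v/f = 0.9·c / 2.85 GHz = 0.0947 m
βl = 2π·l/λ = 2π × 0.0622 = 22.4°
tan(βl) = 0.412
For an open-ended stub, Z_in = −jZ_0·cot(βl) = −jZ_0/tan(βl)

X_in ≈ -121 Ω (capacitive)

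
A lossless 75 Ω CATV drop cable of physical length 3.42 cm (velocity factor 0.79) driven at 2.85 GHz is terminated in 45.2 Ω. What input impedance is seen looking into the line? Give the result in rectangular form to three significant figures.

λ = v/f = 0.79·c / 2.85 GHz = 0.0832 m
βl = 2π·l/λ = 2π × 0.411 = 148°
tan(βl) = tan(148°) = -0.624
Z_in = Z_0·(Z_L + jZ_0·tanβl)/(Z_0 + jZ_L·tanβl)
     = 75·(45.2 − j46.8)/(75 − j28.2)

Z_in ≈ 55 − j26.1 Ω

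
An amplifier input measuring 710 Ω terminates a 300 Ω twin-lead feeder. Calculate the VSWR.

VSWR ≈ 2.37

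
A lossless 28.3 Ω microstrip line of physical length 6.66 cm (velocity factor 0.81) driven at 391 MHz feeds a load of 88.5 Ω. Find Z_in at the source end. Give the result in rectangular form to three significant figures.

Z_in ≈ 20 − j27.4 Ω

λ = v/f = 0.81·c / 391 MHz = 0.621 m
βl = 2π·l/λ = 2π × 0.107 = 38.6°
tan(βl) = tan(38.6°) = 0.798
Z_in = Z_0·(Z_L + jZ_0·tanβl)/(Z_0 + jZ_L·tanβl)
     = 28.3·(88.5 + j22.6)/(28.3 + j70.6)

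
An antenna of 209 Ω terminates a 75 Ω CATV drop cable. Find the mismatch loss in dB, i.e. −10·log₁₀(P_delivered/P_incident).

mismatch loss ≈ 1.09 dB

Γ = (209 − 75)/(209 + 75) = 0.472
|Γ|² = 0.223, so P_del/P_inc = 1 − |Γ|² = 0.777
ML = −10·log₁₀(1 − |Γ|²)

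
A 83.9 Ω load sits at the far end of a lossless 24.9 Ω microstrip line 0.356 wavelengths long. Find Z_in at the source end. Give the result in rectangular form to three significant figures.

βl = 2π × 0.356 = 128°
tan(βl) = tan(128°) = -1.27
Z_in = Z_0·(Z_L + jZ_0·tanβl)/(Z_0 + jZ_L·tanβl)
     = 24.9·(83.9 − j31.7)/(24.9 − j107)

Z_in ≈ 11.3 + j16.9 Ω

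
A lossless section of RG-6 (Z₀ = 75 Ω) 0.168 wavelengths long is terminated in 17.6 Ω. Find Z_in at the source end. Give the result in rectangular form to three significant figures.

Z_in ≈ 61.9 + j107 Ω

βl = 2π × 0.168 = 60.5°
tan(βl) = tan(60.5°) = 1.77
Z_in = Z_0·(Z_L + jZ_0·tanβl)/(Z_0 + jZ_L·tanβl)
     = 75·(17.6 + j132)/(75 + j31.1)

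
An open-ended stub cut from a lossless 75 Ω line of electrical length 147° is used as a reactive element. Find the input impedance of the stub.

Z_in ≈ +j115 Ω

tan(βl) = -0.649
For an open-ended stub, Z_in = −jZ_0·cot(βl) = −jZ_0/tan(βl)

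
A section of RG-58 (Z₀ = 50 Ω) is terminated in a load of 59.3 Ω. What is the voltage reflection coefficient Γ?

Γ = (Z_L − Z_0)/(Z_L + Z_0) = (59.3 − 50)/(59.3 + 50) = 9.3/109.3

Γ = 0.0851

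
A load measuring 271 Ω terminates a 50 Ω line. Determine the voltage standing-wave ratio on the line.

Γ = (271 − 50)/(271 + 50) = 0.688
VSWR = (1 + 0.688)/(1 − 0.688)

VSWR ≈ 5.42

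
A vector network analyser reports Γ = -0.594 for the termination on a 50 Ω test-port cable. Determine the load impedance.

Z_L = Z_0·(1 + Γ)/(1 − Γ) = 50·(0.406)/(1.59)

Z_L ≈ 12.7 Ω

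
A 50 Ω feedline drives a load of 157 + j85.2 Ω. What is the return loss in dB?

Γ = (107 + j85.2)/(207 + j85.2), |Γ| = 0.611
RL = −20·log₁₀|Γ| = −20·log₁₀(0.611)

RL ≈ 4.28 dB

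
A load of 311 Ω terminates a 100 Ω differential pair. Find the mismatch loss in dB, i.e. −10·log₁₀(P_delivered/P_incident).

mismatch loss ≈ 1.33 dB

Γ = (311 − 100)/(311 + 100) = 0.513
|Γ|² = 0.264, so P_del/P_inc = 1 − |Γ|² = 0.736
ML = −10·log₁₀(1 − |Γ|²)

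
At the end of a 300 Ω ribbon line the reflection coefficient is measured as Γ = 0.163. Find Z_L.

Z_L ≈ 417 Ω

Z_L = Z_0·(1 + Γ)/(1 − Γ) = 300·(1.16)/(0.837)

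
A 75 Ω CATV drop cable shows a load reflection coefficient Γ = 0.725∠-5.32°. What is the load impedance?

Z_L ≈ 435 − j123 Ω

Z_L = Z_0·(1 + Γ)/(1 − Γ) = 75·(1.72 − j0.0672)/(0.278 + j0.0672)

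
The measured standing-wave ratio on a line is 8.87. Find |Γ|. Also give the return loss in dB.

|Γ| ≈ 0.797; return loss ≈ 1.97 dB

|Γ| = (S − 1)/(S + 1) = (8.87 − 1)/(8.87 + 1) = 7.87/9.87
RL = −20·log₁₀|Γ| = −20·log₁₀(0.797)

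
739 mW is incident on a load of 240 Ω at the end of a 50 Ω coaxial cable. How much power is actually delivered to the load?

Γ = (240 − 50)/(240 + 50) = 0.655
|Γ|² = 0.429
P_refl = |Γ|²·P_inc = 317 mW, P_del = (1 − |Γ|²)·P_inc = 422 mW

P_delivered ≈ 422 mW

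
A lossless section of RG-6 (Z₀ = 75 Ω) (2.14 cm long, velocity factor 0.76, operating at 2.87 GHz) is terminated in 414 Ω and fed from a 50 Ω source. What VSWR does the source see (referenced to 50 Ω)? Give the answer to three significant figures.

λ = v/f = 0.76·c / 2.87 GHz = 0.0794 m
βl = 2π·l/λ = 2π × 0.269 = 97°
tan(βl) = -8.17
Z_in = Z_0·(Z_L + jZ_0·tanβl)/(Z_0 + jZ_L·tanβl) = 13.8 + j8.87 Ω
Γ_s = (Z_in − Z_s)/(Z_in + Z_s) = (-36.2 + j8.87)/(63.8 + j8.87), |Γ_s| = 0.579
VSWR = (1 + |Γ_s|)/(1 − |Γ_s|)

VSWR ≈ 3.75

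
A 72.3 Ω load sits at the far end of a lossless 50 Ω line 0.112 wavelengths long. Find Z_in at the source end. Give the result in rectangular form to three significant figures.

Z_in ≈ 49.6 − j18.5 Ω

βl = 2π × 0.112 = 40.3°
tan(βl) = tan(40.3°) = 0.849
Z_in = Z_0·(Z_L + jZ_0·tanβl)/(Z_0 + jZ_L·tanβl)
     = 50·(72.3 + j42.4)/(50 + j61.4)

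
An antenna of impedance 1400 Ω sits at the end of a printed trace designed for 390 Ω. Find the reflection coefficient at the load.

Γ = 0.564

Γ = (Z_L − Z_0)/(Z_L + Z_0) = (1400 − 390)/(1400 + 390) = 1010/1790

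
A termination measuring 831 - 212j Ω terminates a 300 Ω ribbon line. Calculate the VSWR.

Γ = (Z_L − Z_0)/(Z_L + Z_0) = (531 − j212)/(1131 − j212)
|Γ| = 572/1150 = 0.497
VSWR = (1 + |Γ|)/(1 − |Γ|) = 1.5/0.503

VSWR ≈ 2.98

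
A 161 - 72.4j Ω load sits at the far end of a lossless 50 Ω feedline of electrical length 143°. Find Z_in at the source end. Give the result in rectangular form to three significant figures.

Z_in ≈ 42.8 + j68 Ω

tan(βl) = tan(143°) = -0.754
Z_in = Z_0·(Z_L + jZ_0·tanβl)/(Z_0 + jZ_L·tanβl)
     = 50·(161 − j110)/(-4.56 − j121)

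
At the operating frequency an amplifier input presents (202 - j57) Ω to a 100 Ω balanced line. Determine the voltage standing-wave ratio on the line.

Γ = (Z_L − Z_0)/(Z_L + Z_0) = (102 − j57)/(302 − j57)
|Γ| = 117/307 = 0.38
VSWR = (1 + |Γ|)/(1 − |Γ|) = 1.38/0.62

VSWR ≈ 2.23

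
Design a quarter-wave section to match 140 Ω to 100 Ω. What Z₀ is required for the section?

Z_qwt ≈ 118 Ω

Z_qwt = √(Z_0·R_L) = √(100 × 140) = √14000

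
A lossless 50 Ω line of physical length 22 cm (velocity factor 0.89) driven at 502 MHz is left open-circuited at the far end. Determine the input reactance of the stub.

X_in ≈ 82.9 Ω (inductive)

λ = v/f = 0.89·c / 502 MHz = 0.532 m
βl = 2π·l/λ = 2π × 0.414 = 149°
tan(βl) = -0.603
For an open-circuited stub, Z_in = −jZ_0·cot(βl) = −jZ_0/tan(βl)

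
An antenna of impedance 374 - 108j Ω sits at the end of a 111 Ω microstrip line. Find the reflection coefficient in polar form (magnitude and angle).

Γ = (Z_L − Z_0)/(Z_L + Z_0) = (263 − j108)/(485 − j108)
|Γ| = 284/497 = 0.572

Γ ≈ 0.572 ∠ -9.77°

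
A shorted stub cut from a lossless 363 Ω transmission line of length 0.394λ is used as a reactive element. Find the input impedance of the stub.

βl = 2π × 0.394 = 142°
tan(βl) = -0.786
For a shorted stub, Z_in = jZ_0·tan(βl)

Z_in ≈ −j285 Ω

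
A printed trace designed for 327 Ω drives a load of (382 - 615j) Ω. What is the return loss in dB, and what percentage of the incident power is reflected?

RL ≈ 3.64 dB; 43.3% of incident power reflected

Γ = (55 − j615)/(709 − j615), |Γ| = 0.658
RL = −20·log₁₀(0.658) = 3.64 dB
P_refl/P_inc = |Γ|² = 0.433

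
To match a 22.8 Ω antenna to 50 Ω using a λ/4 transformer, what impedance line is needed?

Z_qwt ≈ 33.8 Ω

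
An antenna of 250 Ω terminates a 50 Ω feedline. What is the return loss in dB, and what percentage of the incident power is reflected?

RL ≈ 3.52 dB; 44.4% of incident power reflected

Γ = (250 − 50)/(250 + 50) = 0.667
RL = −20·log₁₀(0.667) = 3.52 dB
P_refl/P_inc = |Γ|² = 0.444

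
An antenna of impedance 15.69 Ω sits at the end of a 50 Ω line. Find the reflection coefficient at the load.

Γ = (Z_L − Z_0)/(Z_L + Z_0) = (15.69 − 50)/(15.69 + 50) = -34.31/65.69

Γ = -0.522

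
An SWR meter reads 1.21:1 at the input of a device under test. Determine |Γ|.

|Γ| = (S − 1)/(S + 1) = (1.21 − 1)/(1.21 + 1) = 0.21/2.21

|Γ| ≈ 0.095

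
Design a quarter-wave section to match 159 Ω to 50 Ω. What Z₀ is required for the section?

Z_qwt = √(Z_0·R_L) = √(50 × 159) = √7950

Z_qwt ≈ 89.2 Ω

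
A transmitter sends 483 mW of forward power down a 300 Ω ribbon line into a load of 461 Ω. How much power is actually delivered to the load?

Γ = (461 − 300)/(461 + 300) = 0.212
|Γ|² = 0.0448
P_refl = |Γ|²·P_inc = 21.6 mW, P_del = (1 − |Γ|²)·P_inc = 461 mW

P_delivered ≈ 461 mW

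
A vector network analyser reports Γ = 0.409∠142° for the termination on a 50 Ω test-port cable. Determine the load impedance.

Z_L ≈ 23 + j13.9 Ω

Z_L = Z_0·(1 + Γ)/(1 − Γ) = 50·(0.678 + j0.252)/(1.32 − j0.252)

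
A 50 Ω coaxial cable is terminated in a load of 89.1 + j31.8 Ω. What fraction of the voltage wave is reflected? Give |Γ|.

Γ = (Z_L − Z_0)/(Z_L + Z_0) = (39.1 + j31.8)/(139.1 + j31.8)
|Γ| = 50.4/143

|Γ| ≈ 0.353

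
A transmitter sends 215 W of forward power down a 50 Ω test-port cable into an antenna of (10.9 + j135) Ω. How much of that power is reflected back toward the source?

|Γ| = |(-39.1 + j135)/(60.9 + j135)| = 0.949
|Γ|² = 0.901
P_refl = |Γ|²·P_inc = 194 W, P_del = (1 − |Γ|²)·P_inc = 21.4 W

P_reflected ≈ 194 W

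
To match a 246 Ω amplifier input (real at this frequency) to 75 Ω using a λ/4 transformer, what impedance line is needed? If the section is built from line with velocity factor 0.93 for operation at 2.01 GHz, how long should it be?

Z_qwt ≈ 136 Ω; length ≈ 3.47 cm

Z_qwt = √(Z_0·R_L) = √(75 × 246) = √18450
λ = 0.93·c/f = 0.139 m, so l = λ/4 = 0.0347 m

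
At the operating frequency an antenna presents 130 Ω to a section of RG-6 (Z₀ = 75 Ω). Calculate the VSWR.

For a purely resistive load, VSWR = R_L/Z_0 or Z_0/R_L (whichever > 1) = 130/75

VSWR ≈ 1.73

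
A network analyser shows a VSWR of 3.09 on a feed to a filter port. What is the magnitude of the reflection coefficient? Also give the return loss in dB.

|Γ| ≈ 0.511; return loss ≈ 5.83 dB

|Γ| = (S − 1)/(S + 1) = (3.09 − 1)/(3.09 + 1) = 2.09/4.09
RL = −20·log₁₀|Γ| = −20·log₁₀(0.511)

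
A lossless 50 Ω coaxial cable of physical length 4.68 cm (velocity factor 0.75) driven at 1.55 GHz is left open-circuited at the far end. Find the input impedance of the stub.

Z_in ≈ +j24.5 Ω

λ = v/f = 0.75·c / 1.55 GHz = 0.145 m
βl = 2π·l/λ = 2π × 0.322 = 116°
tan(βl) = -2.04
For an open-circuited stub, Z_in = −jZ_0·cot(βl) = −jZ_0/tan(βl)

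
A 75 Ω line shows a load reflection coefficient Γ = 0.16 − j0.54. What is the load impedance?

Z_L = Z_0·(1 + Γ)/(1 − Γ) = 75·(1.16 − j0.54)/(0.84 + j0.54)

Z_L ≈ 51.4 − j81.2 Ω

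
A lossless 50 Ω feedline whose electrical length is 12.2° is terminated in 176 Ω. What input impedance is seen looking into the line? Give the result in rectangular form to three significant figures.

Z_in ≈ 117 − j78 Ω

tan(βl) = tan(12.2°) = 0.216
Z_in = Z_0·(Z_L + jZ_0·tanβl)/(Z_0 + jZ_L·tanβl)
     = 50·(176 + j10.8)/(50 + j38.1)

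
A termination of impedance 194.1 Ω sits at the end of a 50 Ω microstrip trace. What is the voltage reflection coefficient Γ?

Γ = 0.59

Γ = (Z_L − Z_0)/(Z_L + Z_0) = (194.1 − 50)/(194.1 + 50) = 144.1/244.1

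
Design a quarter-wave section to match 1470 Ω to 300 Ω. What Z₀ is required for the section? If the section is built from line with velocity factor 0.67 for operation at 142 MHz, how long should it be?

Z_qwt ≈ 664 Ω; length ≈ 35.4 cm

Z_qwt = √(Z_0·R_L) = √(300 × 1470) = √441000
λ = 0.67·c/f = 1.42 m, so l = λ/4 = 0.354 m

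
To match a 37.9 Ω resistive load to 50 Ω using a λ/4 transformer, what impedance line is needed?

Z_qwt = √(Z_0·R_L) = √(50 × 37.9) = √1895

Z_qwt ≈ 43.5 Ω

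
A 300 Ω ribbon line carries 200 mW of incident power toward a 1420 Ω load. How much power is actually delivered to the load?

Γ = (1420 − 300)/(1420 + 300) = 0.651
|Γ|² = 0.424
P_refl = |Γ|²·P_inc = 84.8 mW, P_del = (1 − |Γ|²)·P_inc = 115 mW

P_delivered ≈ 115 mW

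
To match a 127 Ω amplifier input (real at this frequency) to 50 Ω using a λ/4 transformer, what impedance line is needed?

Z_qwt = √(Z_0·R_L) = √(50 × 127) = √6350

Z_qwt ≈ 79.7 Ω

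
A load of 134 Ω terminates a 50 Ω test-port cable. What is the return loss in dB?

Γ = (134 − 50)/(134 + 50) = 0.457
RL = −20·log₁₀|Γ| = −20·log₁₀(0.457)

RL ≈ 6.81 dB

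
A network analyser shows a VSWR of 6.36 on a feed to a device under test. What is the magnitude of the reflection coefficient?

|Γ| ≈ 0.728

|Γ| = (S − 1)/(S + 1) = (6.36 − 1)/(6.36 + 1) = 5.36/7.36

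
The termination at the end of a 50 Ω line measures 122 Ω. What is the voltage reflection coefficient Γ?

Γ = 0.419

Γ = (Z_L − Z_0)/(Z_L + Z_0) = (122 − 50)/(122 + 50) = 72/172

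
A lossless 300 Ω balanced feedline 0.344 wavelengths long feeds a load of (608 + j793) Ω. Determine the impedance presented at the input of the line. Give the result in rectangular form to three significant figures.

βl = 2π × 0.344 = 124°
tan(βl) = tan(124°) = -1.49
Z_in = Z_0·(Z_L + jZ_0·tanβl)/(Z_0 + jZ_L·tanβl)
     = 300·(608 + j346)/(1480 − j907)

Z_in ≈ 58.4 + j106 Ω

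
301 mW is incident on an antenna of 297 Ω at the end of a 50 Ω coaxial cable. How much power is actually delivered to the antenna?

Γ = (297 − 50)/(297 + 50) = 0.712
|Γ|² = 0.507
P_refl = |Γ|²·P_inc = 153 mW, P_del = (1 − |Γ|²)·P_inc = 148 mW

P_delivered ≈ 148 mW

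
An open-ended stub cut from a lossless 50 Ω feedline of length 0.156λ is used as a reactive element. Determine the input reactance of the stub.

βl = 2π × 0.156 = 56.2°
tan(βl) = 1.49
For an open-ended stub, Z_in = −jZ_0·cot(βl) = −jZ_0/tan(βl)

X_in ≈ -33.5 Ω (capacitive)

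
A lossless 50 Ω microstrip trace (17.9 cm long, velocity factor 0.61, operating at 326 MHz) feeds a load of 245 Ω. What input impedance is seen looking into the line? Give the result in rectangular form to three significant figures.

λ = v/f = 0.61·c / 326 MHz = 0.561 m
βl = 2π·l/λ = 2π × 0.319 = 115°
tan(βl) = tan(115°) = -2.16
Z_in = Z_0·(Z_L + jZ_0·tanβl)/(Z_0 + jZ_L·tanβl)
     = 50·(245 − j108)/(50 − j530)

Z_in ≈ 12.3 + j21.9 Ω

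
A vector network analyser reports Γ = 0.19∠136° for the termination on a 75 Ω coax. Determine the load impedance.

Z_L = Z_0·(1 + Γ)/(1 − Γ) = 75·(0.863 + j0.132)/(1.14 − j0.132)

Z_L ≈ 55.2 + j15.1 Ω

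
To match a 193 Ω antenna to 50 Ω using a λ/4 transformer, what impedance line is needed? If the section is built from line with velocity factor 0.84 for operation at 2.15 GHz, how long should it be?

Z_qwt = √(Z_0·R_L) = √(50 × 193) = √9650
λ = 0.84·c/f = 0.117 m, so l = λ/4 = 0.0293 m

Z_qwt ≈ 98.2 Ω; length ≈ 2.93 cm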